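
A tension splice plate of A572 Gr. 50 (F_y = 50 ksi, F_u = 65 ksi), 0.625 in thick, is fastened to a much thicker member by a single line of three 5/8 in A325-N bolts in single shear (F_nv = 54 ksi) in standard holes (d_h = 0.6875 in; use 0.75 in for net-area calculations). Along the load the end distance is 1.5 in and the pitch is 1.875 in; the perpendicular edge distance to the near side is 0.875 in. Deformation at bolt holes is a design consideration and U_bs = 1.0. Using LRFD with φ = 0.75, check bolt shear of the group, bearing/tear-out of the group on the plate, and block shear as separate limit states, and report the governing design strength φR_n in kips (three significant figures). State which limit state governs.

Bolt shear: A_b = π·0.625²/4 = 0.3068 in²; R_n = 54 × 0.3068 × 3 × 1 = 49.7 kips → 0.75 × 49.7 = 37.3 kips.
Bearing: edge l_c = 1.156, r_n = 56.37 kips; interior l_c = 1.188, r_n = 57.89 kips; R_n = 56.37 + 2·57.89 = 172.1 kips → 129 kips.
Block shear: A_gv = 3.281, A_nv = 2.109, A_nt = 0.3125 in²; R_n = min(0.6F_uA_nv, 0.6F_yA_gv) + U_bs·F_u·A_nt = 102.6 kips → 76.9 kips.
Bolt shear governs: 37.3 kips.

37.3 kips (bolt shear governs)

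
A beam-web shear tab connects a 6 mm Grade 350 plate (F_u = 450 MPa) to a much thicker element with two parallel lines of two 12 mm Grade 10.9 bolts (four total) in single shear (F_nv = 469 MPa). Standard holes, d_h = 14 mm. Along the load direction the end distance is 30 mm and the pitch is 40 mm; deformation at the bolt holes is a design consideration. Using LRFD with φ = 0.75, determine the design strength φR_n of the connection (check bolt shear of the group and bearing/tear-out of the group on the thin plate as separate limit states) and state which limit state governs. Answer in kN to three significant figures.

Bolt shear: A_b = π·12²/4 = 113.1 mm²; R_n = 469 × 113.1 × 4 × 1 / 1000 = 212.2 kN → 0.75 × 212.2 = 159 kN.
Bearing (1.2 l_c t F_u ≤ 2.4 d t F_u): upper limit = 2.4·12·6·450 / 1000 = 77.76 kN.
  Edge l_c = 30 − 14/2 = 23 → r_n = 74.52 kN; interior l_c = 40 − 14 = 26 → r_n = 77.76 kN.
  R_n,bearing = 2·74.52 + 2·77.76 = 304.6 kN → 0.75 × 304.6 = 228 kN.
Bolt shear governs: 159 kN.

159 kN (bolt shear governs)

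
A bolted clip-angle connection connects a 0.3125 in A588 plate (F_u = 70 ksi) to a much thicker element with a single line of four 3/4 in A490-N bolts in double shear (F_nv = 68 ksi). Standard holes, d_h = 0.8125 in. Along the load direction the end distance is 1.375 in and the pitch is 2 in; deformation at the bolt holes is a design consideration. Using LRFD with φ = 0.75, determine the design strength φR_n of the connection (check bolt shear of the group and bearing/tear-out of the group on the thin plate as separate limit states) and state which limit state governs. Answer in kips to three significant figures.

Bolt shear: A_b = π·0.75²/4 = 0.4418 in²; R_n = 68 × 0.4418 × 4 × 2 = 240.3 kips → 0.75 × 240.3 = 180 kips.
Bearing (1.2 l_c t F_u ≤ 2.4 d t F_u): upper limit = 2.4·0.75·0.3125·70 = 39.38 kips.
  Edge l_c = 1.375 − 0.8125/2 = 0.9688 → r_n = 25.43 kips; interior l_c = 2 − 0.8125 = 1.188 → r_n = 31.17 kips.
  R_n,bearing = 1·25.43 + 3·31.17 = 118.9 kips → 0.75 × 118.9 = 89.2 kips.
Bearing governs: 89.2 kips.

89.2 kips (bearing governs)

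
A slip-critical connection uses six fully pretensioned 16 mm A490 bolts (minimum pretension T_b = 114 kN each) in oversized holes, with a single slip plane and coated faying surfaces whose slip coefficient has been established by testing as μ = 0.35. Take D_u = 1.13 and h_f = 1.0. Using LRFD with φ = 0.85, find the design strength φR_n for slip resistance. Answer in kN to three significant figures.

230 kN

R_n = μ · D_u · h_f · T_b · n_s · n_b = 0.35 × 1.13 × 1.0 × 114 × 1 × 6 = 270.5 kN.
Design strength φR_n = 0.85 × 270.5 = 230 kN.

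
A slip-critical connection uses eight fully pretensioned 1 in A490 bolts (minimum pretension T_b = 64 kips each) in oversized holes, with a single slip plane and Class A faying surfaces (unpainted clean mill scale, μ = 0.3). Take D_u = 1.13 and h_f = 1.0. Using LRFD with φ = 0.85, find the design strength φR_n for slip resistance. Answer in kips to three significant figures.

148 kips

R_n = μ · D_u · h_f · T_b · n_s · n_b = 0.3 × 1.13 × 1.0 × 64 × 1 × 8 = 173.6 kips.
Design strength φR_n = 0.85 × 173.6 = 148 kips.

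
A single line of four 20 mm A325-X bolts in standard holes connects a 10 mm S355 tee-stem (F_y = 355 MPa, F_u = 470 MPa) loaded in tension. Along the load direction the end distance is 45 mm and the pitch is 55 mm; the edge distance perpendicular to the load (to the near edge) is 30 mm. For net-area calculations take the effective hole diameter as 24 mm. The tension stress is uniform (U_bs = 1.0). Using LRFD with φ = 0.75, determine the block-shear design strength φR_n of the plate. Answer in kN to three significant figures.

Shear plane L_v = 45 + 3·55 = 210 mm; A_gv = 210 × 10 = 2100 mm².
A_nv = (210 − 3.5·24) × 10 = 1260 mm².
A_nt = (30 − 0.5·24) × 10 = 180 mm².
0.6 F_u A_nv = 355.3 kN; 0.6 F_y A_gv = 447.3 kN → shear rupture governs the shear term.
R_n = 355.3 + 1.0 × 470 × 180 / 1000 = 439.9 kN.
Design strength φR_n = 0.75 × 439.9 = 330 kN.

330 kN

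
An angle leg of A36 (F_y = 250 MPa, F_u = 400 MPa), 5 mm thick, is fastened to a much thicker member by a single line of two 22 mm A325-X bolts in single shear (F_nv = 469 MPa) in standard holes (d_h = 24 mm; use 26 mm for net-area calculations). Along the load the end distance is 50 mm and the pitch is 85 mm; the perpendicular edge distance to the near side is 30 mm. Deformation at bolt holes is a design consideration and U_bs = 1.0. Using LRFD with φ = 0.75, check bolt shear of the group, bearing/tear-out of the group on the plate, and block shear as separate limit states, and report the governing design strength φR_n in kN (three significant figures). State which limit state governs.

Bolt shear: A_b = π·22²/4 = 380.1 mm²; R_n = 469 × 380.1 × 2 × 1 / 1000 = 356.6 kN → 0.75 × 356.6 = 267 kN.
Bearing: edge l_c = 38, r_n = 91.2 kN; interior l_c = 61, r_n = 105.6 kN; R_n = 91.2 + 1·105.6 = 196.8 kN → 148 kN.
Block shear: A_gv = 675, A_nv = 480, A_nt = 85 mm²; R_n = min(0.6F_uA_nv, 0.6F_yA_gv) + U_bs·F_u·A_nt = 135.2 kN → 101 kN.
Block shear governs: 101 kN.

101 kN (block shear governs)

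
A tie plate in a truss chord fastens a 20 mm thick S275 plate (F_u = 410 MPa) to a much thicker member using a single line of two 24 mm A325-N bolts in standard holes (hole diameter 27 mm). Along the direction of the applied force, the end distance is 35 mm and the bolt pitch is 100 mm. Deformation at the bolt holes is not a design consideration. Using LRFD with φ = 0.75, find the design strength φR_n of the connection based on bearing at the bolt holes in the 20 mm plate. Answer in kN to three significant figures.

641 kN

Per bolt r_n = 1.5 l_c t F_u ≤ 3.0 d t F_u; upper limit = 3.0 × 24 × 20 × 410 / 1000 = 590.4 kN.
Edge bolt: l_c = 35 − 27/2 = 21.5 mm → 1.5 × 21.5 × 20 × 410 / 1000 = 264.4 → r_n = 264.4 kN.
Interior bolts: l_c = 100 − 27 = 73 mm → 1.5 × 73 × 20 × 410 / 1000 = 897.9 → r_n = 590.4 kN.
R_n = 1 × 264.4 + 1 × 590.4 = 854.8 kN.
Design strength φR_n = 0.75 × 854.8 = 641 kN.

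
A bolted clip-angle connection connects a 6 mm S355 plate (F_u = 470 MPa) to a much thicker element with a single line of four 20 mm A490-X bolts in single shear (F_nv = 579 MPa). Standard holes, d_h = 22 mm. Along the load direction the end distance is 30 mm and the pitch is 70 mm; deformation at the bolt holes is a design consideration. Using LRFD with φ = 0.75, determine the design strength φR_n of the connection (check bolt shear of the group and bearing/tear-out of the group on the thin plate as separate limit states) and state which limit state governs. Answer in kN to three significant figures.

Bolt shear: A_b = π·20²/4 = 314.2 mm²; R_n = 579 × 314.2 × 4 × 1 / 1000 = 727.6 kN → 0.75 × 727.6 = 546 kN.
Bearing (1.2 l_c t F_u ≤ 2.4 d t F_u): upper limit = 2.4·20·6·470 / 1000 = 135.4 kN.
  Edge l_c = 30 − 22/2 = 19 → r_n = 64.3 kN; interior l_c = 70 − 22 = 48 → r_n = 135.4 kN.
  R_n,bearing = 1·64.3 + 3·135.4 = 470.4 kN → 0.75 × 470.4 = 353 kN.
Bearing governs: 353 kN.

353 kN (bearing governs)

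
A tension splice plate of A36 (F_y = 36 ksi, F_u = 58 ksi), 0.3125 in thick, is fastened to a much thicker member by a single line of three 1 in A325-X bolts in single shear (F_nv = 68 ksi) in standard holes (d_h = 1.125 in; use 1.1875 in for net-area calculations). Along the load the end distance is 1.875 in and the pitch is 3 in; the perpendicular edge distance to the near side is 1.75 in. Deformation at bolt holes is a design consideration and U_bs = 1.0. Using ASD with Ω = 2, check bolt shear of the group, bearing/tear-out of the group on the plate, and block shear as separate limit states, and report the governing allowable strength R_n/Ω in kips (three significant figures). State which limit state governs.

37.1 kips (block shear governs)

Bolt shear: A_b = π·1²/4 = 0.7854 in²; R_n = 68 × 0.7854 × 3 × 1 = 160.2 kips → 160.2 / 2 = 80.1 kips.
Bearing: edge l_c = 1.312, r_n = 28.55 kips; interior l_c = 1.875, r_n = 40.78 kips; R_n = 28.55 + 2·40.78 = 110.1 kips → 55.1 kips.
Block shear: A_gv = 2.461, A_nv = 1.533, A_nt = 0.3613 in²; R_n = min(0.6F_uA_nv, 0.6F_yA_gv) + U_bs·F_u·A_nt = 74.11 kips → 37.1 kips.
Block shear governs: 37.1 kips.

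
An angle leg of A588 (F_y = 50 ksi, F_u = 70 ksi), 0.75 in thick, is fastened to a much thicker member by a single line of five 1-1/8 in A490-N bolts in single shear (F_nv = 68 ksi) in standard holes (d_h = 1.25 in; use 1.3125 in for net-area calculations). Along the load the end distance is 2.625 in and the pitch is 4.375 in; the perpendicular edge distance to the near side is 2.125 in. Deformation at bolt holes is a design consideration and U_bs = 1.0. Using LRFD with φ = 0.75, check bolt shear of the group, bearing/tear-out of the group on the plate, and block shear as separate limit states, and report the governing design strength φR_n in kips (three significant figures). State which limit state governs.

253 kips (bolt shear governs)

Bolt shear: A_b = π·1.125²/4 = 0.994 in²; R_n = 68 × 0.994 × 5 × 1 = 338 kips → 0.75 × 338 = 253 kips.
Bearing: edge l_c = 2, r_n = 126 kips; interior l_c = 3.125, r_n = 141.8 kips; R_n = 126 + 4·141.8 = 693 kips → 520 kips.
Block shear: A_gv = 15.09, A_nv = 10.66, A_nt = 1.102 in²; R_n = min(0.6F_uA_nv, 0.6F_yA_gv) + U_bs·F_u·A_nt = 525 kips → 394 kips.
Bolt shear governs: 253 kips.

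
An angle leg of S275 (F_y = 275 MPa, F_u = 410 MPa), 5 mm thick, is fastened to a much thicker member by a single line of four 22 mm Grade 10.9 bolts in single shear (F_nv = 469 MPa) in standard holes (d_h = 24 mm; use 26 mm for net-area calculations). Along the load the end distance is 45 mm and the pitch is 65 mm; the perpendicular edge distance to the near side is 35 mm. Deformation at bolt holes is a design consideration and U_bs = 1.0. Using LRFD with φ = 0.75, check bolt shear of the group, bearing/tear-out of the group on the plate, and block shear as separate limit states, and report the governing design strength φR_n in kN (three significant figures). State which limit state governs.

171 kN (block shear governs)

Bolt shear: A_b = π·22²/4 = 380.1 mm²; R_n = 469 × 380.1 × 4 × 1 / 1000 = 713.1 kN → 0.75 × 713.1 = 535 kN.
Bearing: edge l_c = 33, r_n = 81.18 kN; interior l_c = 41, r_n = 100.9 kN; R_n = 81.18 + 3·100.9 = 383.8 kN → 288 kN.
Block shear: A_gv = 1200, A_nv = 745, A_nt = 110 mm²; R_n = min(0.6F_uA_nv, 0.6F_yA_gv) + U_bs·F_u·A_nt = 228.4 kN → 171 kN.
Block shear governs: 171 kN.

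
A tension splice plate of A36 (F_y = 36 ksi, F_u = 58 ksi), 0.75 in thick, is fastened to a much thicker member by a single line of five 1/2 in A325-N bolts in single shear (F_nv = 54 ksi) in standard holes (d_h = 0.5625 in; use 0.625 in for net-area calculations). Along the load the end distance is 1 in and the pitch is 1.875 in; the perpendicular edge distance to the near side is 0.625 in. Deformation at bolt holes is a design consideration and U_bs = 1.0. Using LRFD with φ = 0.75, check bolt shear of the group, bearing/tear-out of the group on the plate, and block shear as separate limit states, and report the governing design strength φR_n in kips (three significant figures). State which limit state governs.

39.8 kips (bolt shear governs)

Bolt shear: A_b = π·0.5²/4 = 0.1963 in²; R_n = 54 × 0.1963 × 5 × 1 = 53.01 kips → 0.75 × 53.01 = 39.8 kips.
Bearing: edge l_c = 0.7188, r_n = 37.52 kips; interior l_c = 1.312, r_n = 52.2 kips; R_n = 37.52 + 4·52.2 = 246.3 kips → 185 kips.
Block shear: A_gv = 6.375, A_nv = 4.266, A_nt = 0.2344 in²; R_n = min(0.6F_uA_nv, 0.6F_yA_gv) + U_bs·F_u·A_nt = 151.3 kips → 113 kips.
Bolt shear governs: 39.8 kips.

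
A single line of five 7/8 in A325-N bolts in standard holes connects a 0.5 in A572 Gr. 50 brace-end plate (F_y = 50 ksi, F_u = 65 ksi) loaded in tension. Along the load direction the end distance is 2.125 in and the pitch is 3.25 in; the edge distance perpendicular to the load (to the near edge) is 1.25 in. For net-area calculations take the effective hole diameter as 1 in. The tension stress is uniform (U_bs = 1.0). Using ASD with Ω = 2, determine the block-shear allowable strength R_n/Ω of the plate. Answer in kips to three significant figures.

116 kips

Shear plane L_v = 2.125 + 4·3.25 = 15.12 in; A_gv = 15.12 × 0.5 = 7.562 in².
A_nv = (15.12 − 4.5·1) × 0.5 = 5.312 in².
A_nt = (1.25 − 0.5·1) × 0.5 = 0.375 in².
0.6 F_u A_nv = 207.2 kips; 0.6 F_y A_gv = 226.9 kips → shear rupture governs the shear term.
R_n = 207.2 + 1.0 × 65 × 0.375 = 231.6 kips.
Allowable strength R_n/Ω = 231.6 / 2 = 116 kips.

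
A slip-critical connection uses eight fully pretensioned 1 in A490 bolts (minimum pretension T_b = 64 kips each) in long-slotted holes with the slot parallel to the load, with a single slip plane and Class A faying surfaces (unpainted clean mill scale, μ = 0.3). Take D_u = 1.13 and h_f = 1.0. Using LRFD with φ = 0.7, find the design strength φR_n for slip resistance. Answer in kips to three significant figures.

R_n = μ · D_u · h_f · T_b · n_s · n_b = 0.3 × 1.13 × 1.0 × 64 × 1 × 8 = 173.6 kips.
Design strength φR_n = 0.7 × 173.6 = 121 kips.

121 kips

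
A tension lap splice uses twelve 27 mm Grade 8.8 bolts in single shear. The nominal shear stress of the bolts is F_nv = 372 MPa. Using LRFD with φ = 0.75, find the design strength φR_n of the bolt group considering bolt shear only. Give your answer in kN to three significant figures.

1920 kN

A_b = π × 27² / 4 = 572.6 mm².
R_n = F_nv · A_b · n · n_s = 372 × 572.6 × 12 × 1 / 1000 = 2556 kN.
Design strength φR_n = 0.75 × 2556 = 1920 kN.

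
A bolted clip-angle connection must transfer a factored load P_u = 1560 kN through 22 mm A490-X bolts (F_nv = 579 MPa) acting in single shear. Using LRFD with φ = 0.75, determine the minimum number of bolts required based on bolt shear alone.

A_b = π·22²/4 = 380.1 mm².
Per-bolt design strength φR_n = 0.75 × 579 × 380.1 × 1 / 1000 = 165.1 kN.
n ≥ 1560 / 165.1 = 9.45 → use 10 bolts.

10 bolts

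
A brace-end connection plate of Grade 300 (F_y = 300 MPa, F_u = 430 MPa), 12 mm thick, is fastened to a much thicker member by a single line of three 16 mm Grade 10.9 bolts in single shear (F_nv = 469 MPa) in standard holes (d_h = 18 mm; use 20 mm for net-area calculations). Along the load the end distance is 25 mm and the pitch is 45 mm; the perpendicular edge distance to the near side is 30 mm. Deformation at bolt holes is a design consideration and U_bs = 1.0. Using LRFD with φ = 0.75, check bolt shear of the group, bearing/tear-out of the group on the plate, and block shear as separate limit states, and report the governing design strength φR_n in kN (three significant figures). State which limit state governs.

212 kN (bolt shear governs)

Bolt shear: A_b = π·16²/4 = 201.1 mm²; R_n = 469 × 201.1 × 3 × 1 / 1000 = 282.9 kN → 0.75 × 282.9 = 212 kN.
Bearing: edge l_c = 16, r_n = 99.07 kN; interior l_c = 27, r_n = 167.2 kN; R_n = 99.07 + 2·167.2 = 433.4 kN → 325 kN.
Block shear: A_gv = 1380, A_nv = 780, A_nt = 240 mm²; R_n = min(0.6F_uA_nv, 0.6F_yA_gv) + U_bs·F_u·A_nt = 304.4 kN → 228 kN.
Bolt shear governs: 212 kN.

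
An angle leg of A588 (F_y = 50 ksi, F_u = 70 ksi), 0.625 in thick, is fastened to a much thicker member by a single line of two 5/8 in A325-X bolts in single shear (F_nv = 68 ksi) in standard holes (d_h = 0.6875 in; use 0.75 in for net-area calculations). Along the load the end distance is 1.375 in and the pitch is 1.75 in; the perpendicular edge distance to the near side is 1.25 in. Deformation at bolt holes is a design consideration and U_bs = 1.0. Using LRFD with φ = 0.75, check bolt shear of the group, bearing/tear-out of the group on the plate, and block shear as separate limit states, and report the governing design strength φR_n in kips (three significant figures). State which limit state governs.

31.3 kips (bolt shear governs)

Bolt shear: A_b = π·0.625²/4 = 0.3068 in²; R_n = 68 × 0.3068 × 2 × 1 = 41.72 kips → 0.75 × 41.72 = 31.3 kips.
Bearing: edge l_c = 1.031, r_n = 54.14 kips; interior l_c = 1.062, r_n = 55.78 kips; R_n = 54.14 + 1·55.78 = 109.9 kips → 82.4 kips.
Block shear: A_gv = 1.953, A_nv = 1.25, A_nt = 0.5469 in²; R_n = min(0.6F_uA_nv, 0.6F_yA_gv) + U_bs·F_u·A_nt = 90.78 kips → 68.1 kips.
Bolt shear governs: 31.3 kips.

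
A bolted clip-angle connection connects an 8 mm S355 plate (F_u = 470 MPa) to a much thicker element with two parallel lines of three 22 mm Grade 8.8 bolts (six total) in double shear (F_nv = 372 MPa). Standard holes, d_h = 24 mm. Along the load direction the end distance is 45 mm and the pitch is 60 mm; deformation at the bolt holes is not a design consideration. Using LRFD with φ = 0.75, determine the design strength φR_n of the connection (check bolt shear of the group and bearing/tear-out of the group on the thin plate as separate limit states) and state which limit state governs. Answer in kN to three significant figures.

Bolt shear: A_b = π·22²/4 = 380.1 mm²; R_n = 372 × 380.1 × 6 × 2 / 1000 = 1697 kN → 0.75 × 1697 = 1270 kN.
Bearing (1.5 l_c t F_u ≤ 3.0 d t F_u): upper limit = 3.0·22·8·470 / 1000 = 248.2 kN.
  Edge l_c = 45 − 24/2 = 33 → r_n = 186.1 kN; interior l_c = 60 − 24 = 36 → r_n = 203 kN.
  R_n,bearing = 2·186.1 + 4·203 = 1184 kN → 0.75 × 1184 = 888 kN.
Bearing governs: 888 kN.

888 kN (bearing governs)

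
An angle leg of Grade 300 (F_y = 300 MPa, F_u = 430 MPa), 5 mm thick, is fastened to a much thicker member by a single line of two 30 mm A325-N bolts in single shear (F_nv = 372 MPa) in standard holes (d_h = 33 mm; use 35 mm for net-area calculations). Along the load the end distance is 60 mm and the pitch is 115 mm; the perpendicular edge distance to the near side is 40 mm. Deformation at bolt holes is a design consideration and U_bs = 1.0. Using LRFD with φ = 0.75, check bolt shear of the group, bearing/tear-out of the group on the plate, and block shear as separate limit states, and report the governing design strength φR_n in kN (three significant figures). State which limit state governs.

Bolt shear: A_b = π·30²/4 = 706.9 mm²; R_n = 372 × 706.9 × 2 × 1 / 1000 = 525.9 kN → 0.75 × 525.9 = 394 kN.
Bearing: edge l_c = 43.5, r_n = 112.2 kN; interior l_c = 82, r_n = 154.8 kN; R_n = 112.2 + 1·154.8 = 267 kN → 200 kN.
Block shear: A_gv = 875, A_nv = 612.5, A_nt = 112.5 mm²; R_n = min(0.6F_uA_nv, 0.6F_yA_gv) + U_bs·F_u·A_nt = 205.9 kN → 154 kN.
Block shear governs: 154 kN.

154 kN (block shear governs)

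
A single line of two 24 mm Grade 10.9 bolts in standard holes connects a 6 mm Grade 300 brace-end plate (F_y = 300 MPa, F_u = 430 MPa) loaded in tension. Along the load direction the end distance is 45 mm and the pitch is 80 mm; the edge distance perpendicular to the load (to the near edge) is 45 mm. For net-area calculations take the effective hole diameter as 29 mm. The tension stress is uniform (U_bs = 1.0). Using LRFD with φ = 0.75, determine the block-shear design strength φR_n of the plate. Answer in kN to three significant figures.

Shear plane L_v = 45 + 1·80 = 125 mm; A_gv = 125 × 6 = 750 mm².
A_nv = (125 − 1.5·29) × 6 = 489 mm².
A_nt = (45 − 0.5·29) × 6 = 183 mm².
0.6 F_u A_nv = 126.2 kN; 0.6 F_y A_gv = 135 kN → shear rupture governs the shear term.
R_n = 126.2 + 1.0 × 430 × 183 / 1000 = 204.9 kN.
Design strength φR_n = 0.75 × 204.9 = 154 kN.

154 kN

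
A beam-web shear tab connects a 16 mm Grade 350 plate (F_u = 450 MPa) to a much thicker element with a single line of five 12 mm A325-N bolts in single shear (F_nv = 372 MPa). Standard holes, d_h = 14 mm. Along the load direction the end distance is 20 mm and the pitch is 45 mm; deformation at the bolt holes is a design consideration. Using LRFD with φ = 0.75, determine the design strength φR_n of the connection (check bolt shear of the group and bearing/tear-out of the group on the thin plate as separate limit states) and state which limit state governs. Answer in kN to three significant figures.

158 kN (bolt shear governs)

Bolt shear: A_b = π·12²/4 = 113.1 mm²; R_n = 372 × 113.1 × 5 × 1 / 1000 = 210.4 kN → 0.75 × 210.4 = 158 kN.
Bearing (1.2 l_c t F_u ≤ 2.4 d t F_u): upper limit = 2.4·12·16·450 / 1000 = 207.4 kN.
  Edge l_c = 20 − 14/2 = 13 → r_n = 112.3 kN; interior l_c = 45 − 14 = 31 → r_n = 207.4 kN.
  R_n,bearing = 1·112.3 + 4·207.4 = 941.8 kN → 0.75 × 941.8 = 706 kN.
Bolt shear governs: 158 kN.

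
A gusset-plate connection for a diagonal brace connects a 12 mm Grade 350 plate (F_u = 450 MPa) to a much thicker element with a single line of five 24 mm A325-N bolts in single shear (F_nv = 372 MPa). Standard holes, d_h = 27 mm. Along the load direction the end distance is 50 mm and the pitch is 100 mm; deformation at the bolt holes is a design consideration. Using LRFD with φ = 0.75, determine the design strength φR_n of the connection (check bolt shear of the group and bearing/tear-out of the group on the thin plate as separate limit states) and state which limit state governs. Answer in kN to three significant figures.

Bolt shear: A_b = π·24²/4 = 452.4 mm²; R_n = 372 × 452.4 × 5 × 1 / 1000 = 841.4 kN → 0.75 × 841.4 = 631 kN.
Bearing (1.2 l_c t F_u ≤ 2.4 d t F_u): upper limit = 2.4·24·12·450 / 1000 = 311 kN.
  Edge l_c = 50 − 27/2 = 36.5 → r_n = 236.5 kN; interior l_c = 100 − 27 = 73 → r_n = 311 kN.
  R_n,bearing = 1·236.5 + 4·311 = 1481 kN → 0.75 × 1481 = 1110 kN.
Bolt shear governs: 631 kN.

631 kN (bolt shear governs)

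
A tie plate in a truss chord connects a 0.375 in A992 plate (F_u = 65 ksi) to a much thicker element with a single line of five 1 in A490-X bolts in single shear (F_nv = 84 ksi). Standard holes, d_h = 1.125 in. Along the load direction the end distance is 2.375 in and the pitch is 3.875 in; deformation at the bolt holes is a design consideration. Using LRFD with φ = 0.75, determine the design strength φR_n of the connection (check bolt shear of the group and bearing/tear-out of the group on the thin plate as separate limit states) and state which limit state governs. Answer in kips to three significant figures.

Bolt shear: A_b = π·1²/4 = 0.7854 in²; R_n = 84 × 0.7854 × 5 × 1 = 329.9 kips → 0.75 × 329.9 = 247 kips.
Bearing (1.2 l_c t F_u ≤ 2.4 d t F_u): upper limit = 2.4·1·0.375·65 = 58.5 kips.
  Edge l_c = 2.375 − 1.125/2 = 1.812 → r_n = 53.02 kips; interior l_c = 3.875 − 1.125 = 2.75 → r_n = 58.5 kips.
  R_n,bearing = 1·53.02 + 4·58.5 = 287 kips → 0.75 × 287 = 215 kips.
Bearing governs: 215 kips.

215 kips (bearing governs)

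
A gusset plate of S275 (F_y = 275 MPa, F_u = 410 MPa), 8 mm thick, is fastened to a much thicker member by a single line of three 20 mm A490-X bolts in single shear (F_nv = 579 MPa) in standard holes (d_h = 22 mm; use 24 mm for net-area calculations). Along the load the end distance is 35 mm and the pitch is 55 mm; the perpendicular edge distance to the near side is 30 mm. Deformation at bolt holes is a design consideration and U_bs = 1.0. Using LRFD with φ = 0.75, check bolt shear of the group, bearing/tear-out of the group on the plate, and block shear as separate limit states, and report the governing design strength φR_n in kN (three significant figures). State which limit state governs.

Bolt shear: A_b = π·20²/4 = 314.2 mm²; R_n = 579 × 314.2 × 3 × 1 / 1000 = 545.7 kN → 0.75 × 545.7 = 409 kN.
Bearing: edge l_c = 24, r_n = 94.46 kN; interior l_c = 33, r_n = 129.9 kN; R_n = 94.46 + 2·129.9 = 354.2 kN → 266 kN.
Block shear: A_gv = 1160, A_nv = 680, A_nt = 144 mm²; R_n = min(0.6F_uA_nv, 0.6F_yA_gv) + U_bs·F_u·A_nt = 226.3 kN → 170 kN.
Block shear governs: 170 kN.

170 kN (block shear governs)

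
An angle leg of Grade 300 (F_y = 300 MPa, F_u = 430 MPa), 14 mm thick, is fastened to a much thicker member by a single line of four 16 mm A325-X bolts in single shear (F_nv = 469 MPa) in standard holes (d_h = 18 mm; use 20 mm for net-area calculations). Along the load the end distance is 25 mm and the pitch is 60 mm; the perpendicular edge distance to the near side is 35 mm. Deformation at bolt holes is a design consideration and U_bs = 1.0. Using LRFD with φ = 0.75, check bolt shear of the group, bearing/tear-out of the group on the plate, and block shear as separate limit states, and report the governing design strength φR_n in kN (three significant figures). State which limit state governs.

283 kN (bolt shear governs)

Bolt shear: A_b = π·16²/4 = 201.1 mm²; R_n = 469 × 201.1 × 4 × 1 / 1000 = 377.2 kN → 0.75 × 377.2 = 283 kN.
Bearing: edge l_c = 16, r_n = 115.6 kN; interior l_c = 42, r_n = 231.2 kN; R_n = 115.6 + 3·231.2 = 809.1 kN → 607 kN.
Block shear: A_gv = 2870, A_nv = 1890, A_nt = 350 mm²; R_n = min(0.6F_uA_nv, 0.6F_yA_gv) + U_bs·F_u·A_nt = 638.1 kN → 479 kN.
Bolt shear governs: 283 kN.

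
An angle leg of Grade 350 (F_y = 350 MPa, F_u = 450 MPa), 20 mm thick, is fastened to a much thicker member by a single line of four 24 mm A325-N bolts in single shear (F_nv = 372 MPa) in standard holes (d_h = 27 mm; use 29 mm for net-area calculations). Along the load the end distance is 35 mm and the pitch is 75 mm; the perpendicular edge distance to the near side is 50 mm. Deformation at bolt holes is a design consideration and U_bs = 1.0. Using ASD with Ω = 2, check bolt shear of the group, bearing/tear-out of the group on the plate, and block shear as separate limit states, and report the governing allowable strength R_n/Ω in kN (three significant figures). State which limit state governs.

Bolt shear: A_b = π·24²/4 = 452.4 mm²; R_n = 372 × 452.4 × 4 × 1 / 1000 = 673.2 kN → 673.2 / 2 = 337 kN.
Bearing: edge l_c = 21.5, r_n = 232.2 kN; interior l_c = 48, r_n = 518.4 kN; R_n = 232.2 + 3·518.4 = 1787 kN → 894 kN.
Block shear: A_gv = 5200, A_nv = 3170, A_nt = 710 mm²; R_n = min(0.6F_uA_nv, 0.6F_yA_gv) + U_bs·F_u·A_nt = 1175 kN → 588 kN.
Bolt shear governs: 337 kN.

337 kN (bolt shear governs)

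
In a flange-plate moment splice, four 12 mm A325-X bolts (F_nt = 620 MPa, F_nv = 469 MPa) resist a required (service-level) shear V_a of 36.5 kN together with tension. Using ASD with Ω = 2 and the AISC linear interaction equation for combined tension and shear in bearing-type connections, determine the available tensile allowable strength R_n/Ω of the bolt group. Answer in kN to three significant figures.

134 kN

A_b = π·12²/4 = 113.1 mm²; f_rv = 36.5 × 1000 / (4 × 113.1) = 80.68 MPa.
F'_nt = 1.3 F_nt − (Ω F_nt / F_nv) f_rv = 1.3·620 − (2·620/469)·80.68 = 592.7 MPa, capped at F_nt → F'_nt = 592.7 MPa.
R_n = F'_nt · A_b · n = 592.7 × 113.1 × 4 / 1000 = 268.1 kN.
Allowable strength R_n/Ω = 268.1 / 2 = 134 kN.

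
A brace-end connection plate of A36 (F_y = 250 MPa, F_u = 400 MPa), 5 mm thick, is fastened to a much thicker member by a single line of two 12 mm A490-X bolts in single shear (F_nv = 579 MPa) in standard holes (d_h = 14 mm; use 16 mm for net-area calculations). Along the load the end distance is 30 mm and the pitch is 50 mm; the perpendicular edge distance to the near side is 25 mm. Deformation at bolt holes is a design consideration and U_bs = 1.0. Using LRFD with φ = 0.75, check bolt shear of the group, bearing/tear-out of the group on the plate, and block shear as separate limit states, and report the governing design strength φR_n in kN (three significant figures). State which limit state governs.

70.5 kN (block shear governs)

Bolt shear: A_b = π·12²/4 = 113.1 mm²; R_n = 579 × 113.1 × 2 × 1 / 1000 = 131 kN → 0.75 × 131 = 98.2 kN.
Bearing: edge l_c = 23, r_n = 55.2 kN; interior l_c = 36, r_n = 57.6 kN; R_n = 55.2 + 1·57.6 = 112.8 kN → 84.6 kN.
Block shear: A_gv = 400, A_nv = 280, A_nt = 85 mm²; R_n = min(0.6F_uA_nv, 0.6F_yA_gv) + U_bs·F_u·A_nt = 94 kN → 70.5 kN.
Block shear governs: 70.5 kN.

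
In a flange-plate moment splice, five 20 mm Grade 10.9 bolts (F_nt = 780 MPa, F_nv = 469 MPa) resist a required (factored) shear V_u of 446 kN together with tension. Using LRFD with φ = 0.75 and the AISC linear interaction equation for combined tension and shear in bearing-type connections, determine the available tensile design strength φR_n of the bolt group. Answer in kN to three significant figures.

A_b = π·20²/4 = 314.2 mm²; f_rv = 446 × 1000 / (5 × 314.2) = 283.9 MPa.
F'_nt = 1.3 F_nt − (F_nt / φF_nv) f_rv = 1.3·780 − (780/(0.75·469))·283.9 = 384.4 MPa, capped at F_nt → F'_nt = 384.4 MPa.
R_n = F'_nt · A_b · n = 384.4 × 314.2 × 5 / 1000 = 603.8 kN.
Design strength φR_n = 0.75 × 603.8 = 453 kN.

453 kN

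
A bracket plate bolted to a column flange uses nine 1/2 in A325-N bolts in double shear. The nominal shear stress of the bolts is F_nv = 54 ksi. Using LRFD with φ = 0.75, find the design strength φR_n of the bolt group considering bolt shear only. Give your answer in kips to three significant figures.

A_b = π × 0.5² / 4 = 0.1963 in².
R_n = F_nv · A_b · n · n_s = 54 × 0.1963 × 9 × 2 = 190.9 kips.
Design strength φR_n = 0.75 × 190.9 = 143 kips.

143 kips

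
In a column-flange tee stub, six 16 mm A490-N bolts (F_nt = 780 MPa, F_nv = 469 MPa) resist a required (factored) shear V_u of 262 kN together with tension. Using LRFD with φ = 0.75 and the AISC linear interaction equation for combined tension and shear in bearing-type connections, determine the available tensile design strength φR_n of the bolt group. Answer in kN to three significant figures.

482 kN

A_b = π·16²/4 = 201.1 mm²; f_rv = 262 × 1000 / (6 × 201.1) = 217.2 MPa.
F'_nt = 1.3 F_nt − (F_nt / φF_nv) f_rv = 1.3·780 − (780/(0.75·469))·217.2 = 532.4 MPa, capped at F_nt → F'_nt = 532.4 MPa.
R_n = F'_nt · A_b · n = 532.4 × 201.1 × 6 / 1000 = 642.3 kN.
Design strength φR_n = 0.75 × 642.3 = 482 kN.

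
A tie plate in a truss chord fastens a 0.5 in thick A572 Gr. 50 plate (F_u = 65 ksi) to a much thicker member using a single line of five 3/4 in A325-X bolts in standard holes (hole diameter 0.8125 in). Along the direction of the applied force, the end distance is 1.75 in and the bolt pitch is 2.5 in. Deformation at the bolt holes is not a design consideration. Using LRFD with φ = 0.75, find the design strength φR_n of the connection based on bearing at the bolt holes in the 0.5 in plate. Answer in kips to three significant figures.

269 kips

Per bolt r_n = 1.5 l_c t F_u ≤ 3.0 d t F_u; upper limit = 3.0 × 0.75 × 0.5 × 65 = 73.12 kips.
Edge bolt: l_c = 1.75 − 0.8125/2 = 1.344 in → 1.5 × 1.344 × 0.5 × 65 = 65.51 → r_n = 65.51 kips.
Interior bolts: l_c = 2.5 − 0.8125 = 1.688 in → 1.5 × 1.688 × 0.5 × 65 = 82.27 → r_n = 73.12 kips.
R_n = 1 × 65.51 + 4 × 73.12 = 358 kips.
Design strength φR_n = 0.75 × 358 = 269 kips.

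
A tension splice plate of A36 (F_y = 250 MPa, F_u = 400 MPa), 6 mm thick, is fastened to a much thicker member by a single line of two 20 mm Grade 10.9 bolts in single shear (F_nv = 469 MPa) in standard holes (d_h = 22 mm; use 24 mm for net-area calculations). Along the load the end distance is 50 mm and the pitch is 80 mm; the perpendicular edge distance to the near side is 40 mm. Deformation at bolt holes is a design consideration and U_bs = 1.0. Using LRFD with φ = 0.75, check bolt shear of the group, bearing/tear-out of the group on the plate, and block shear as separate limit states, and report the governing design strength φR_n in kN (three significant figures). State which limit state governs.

138 kN (block shear governs)

Bolt shear: A_b = π·20²/4 = 314.2 mm²; R_n = 469 × 314.2 × 2 × 1 / 1000 = 294.7 kN → 0.75 × 294.7 = 221 kN.
Bearing: edge l_c = 39, r_n = 112.3 kN; interior l_c = 58, r_n = 115.2 kN; R_n = 112.3 + 1·115.2 = 227.5 kN → 171 kN.
Block shear: A_gv = 780, A_nv = 564, A_nt = 168 mm²; R_n = min(0.6F_uA_nv, 0.6F_yA_gv) + U_bs·F_u·A_nt = 184.2 kN → 138 kN.
Block shear governs: 138 kN.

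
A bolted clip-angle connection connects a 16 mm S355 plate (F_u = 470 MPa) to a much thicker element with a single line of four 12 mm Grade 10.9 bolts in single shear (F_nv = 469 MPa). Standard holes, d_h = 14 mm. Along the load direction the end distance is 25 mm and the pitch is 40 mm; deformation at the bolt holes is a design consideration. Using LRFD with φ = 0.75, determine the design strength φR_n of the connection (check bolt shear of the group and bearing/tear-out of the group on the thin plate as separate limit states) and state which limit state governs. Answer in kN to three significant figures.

Bolt shear: A_b = π·12²/4 = 113.1 mm²; R_n = 469 × 113.1 × 4 × 1 / 1000 = 212.2 kN → 0.75 × 212.2 = 159 kN.
Bearing (1.2 l_c t F_u ≤ 2.4 d t F_u): upper limit = 2.4·12·16·470 / 1000 = 216.6 kN.
  Edge l_c = 25 − 14/2 = 18 → r_n = 162.4 kN; interior l_c = 40 − 14 = 26 → r_n = 216.6 kN.
  R_n,bearing = 1·162.4 + 3·216.6 = 812.2 kN → 0.75 × 812.2 = 609 kN.
Bolt shear governs: 159 kN.

159 kN (bolt shear governs)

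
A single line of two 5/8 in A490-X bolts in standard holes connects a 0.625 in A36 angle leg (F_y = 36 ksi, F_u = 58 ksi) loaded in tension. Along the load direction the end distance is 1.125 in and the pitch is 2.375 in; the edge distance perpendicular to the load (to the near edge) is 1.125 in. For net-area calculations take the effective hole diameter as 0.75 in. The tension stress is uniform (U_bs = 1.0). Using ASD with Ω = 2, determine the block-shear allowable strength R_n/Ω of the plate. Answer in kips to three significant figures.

Shear plane L_v = 1.125 + 1·2.375 = 3.5 in; A_gv = 3.5 × 0.625 = 2.188 in².
A_nv = (3.5 − 1.5·0.75) × 0.625 = 1.484 in².
A_nt = (1.125 − 0.5·0.75) × 0.625 = 0.4688 in².
0.6 F_u A_nv = 51.66 kips; 0.6 F_y A_gv = 47.25 kips → shear yielding governs the shear term.
R_n = 47.25 + 1.0 × 58 × 0.4688 = 74.44 kips.
Allowable strength R_n/Ω = 74.44 / 2 = 37.2 kips.

37.2 kips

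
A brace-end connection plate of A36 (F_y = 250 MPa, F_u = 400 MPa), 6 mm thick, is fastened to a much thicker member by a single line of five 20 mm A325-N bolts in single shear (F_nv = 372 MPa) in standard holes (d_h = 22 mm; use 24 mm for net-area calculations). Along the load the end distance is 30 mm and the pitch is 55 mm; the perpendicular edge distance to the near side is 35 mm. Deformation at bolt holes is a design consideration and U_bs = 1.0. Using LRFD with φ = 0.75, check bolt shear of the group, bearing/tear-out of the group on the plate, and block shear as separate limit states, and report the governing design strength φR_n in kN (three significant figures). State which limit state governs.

Bolt shear: A_b = π·20²/4 = 314.2 mm²; R_n = 372 × 314.2 × 5 × 1 / 1000 = 584.3 kN → 0.75 × 584.3 = 438 kN.
Bearing: edge l_c = 19, r_n = 54.72 kN; interior l_c = 33, r_n = 95.04 kN; R_n = 54.72 + 4·95.04 = 434.9 kN → 326 kN.
Block shear: A_gv = 1500, A_nv = 852, A_nt = 138 mm²; R_n = min(0.6F_uA_nv, 0.6F_yA_gv) + U_bs·F_u·A_nt = 259.7 kN → 195 kN.
Block shear governs: 195 kN.

195 kN (block shear governs)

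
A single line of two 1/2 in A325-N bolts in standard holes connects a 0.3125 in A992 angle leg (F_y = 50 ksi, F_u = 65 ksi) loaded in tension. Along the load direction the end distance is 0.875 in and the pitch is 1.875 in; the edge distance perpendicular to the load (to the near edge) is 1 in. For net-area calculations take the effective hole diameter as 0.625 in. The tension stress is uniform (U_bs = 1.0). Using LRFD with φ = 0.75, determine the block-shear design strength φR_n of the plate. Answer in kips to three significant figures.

27 kips

Shear plane L_v = 0.875 + 1·1.875 = 2.75 in; A_gv = 2.75 × 0.3125 = 0.8594 in².
A_nv = (2.75 − 1.5·0.625) × 0.3125 = 0.5664 in².
A_nt = (1 − 0.5·0.625) × 0.3125 = 0.2148 in².
0.6 F_u A_nv = 22.09 kips; 0.6 F_y A_gv = 25.78 kips → shear rupture governs the shear term.
R_n = 22.09 + 1.0 × 65 × 0.2148 = 36.05 kips.
Design strength φR_n = 0.75 × 36.05 = 27 kips.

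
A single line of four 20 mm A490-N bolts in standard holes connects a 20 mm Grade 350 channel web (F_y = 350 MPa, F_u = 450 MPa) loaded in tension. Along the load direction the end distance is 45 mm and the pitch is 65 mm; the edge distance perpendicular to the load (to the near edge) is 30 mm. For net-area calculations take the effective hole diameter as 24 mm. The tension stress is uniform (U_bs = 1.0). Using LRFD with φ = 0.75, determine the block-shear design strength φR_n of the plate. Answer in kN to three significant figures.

Shear plane L_v = 45 + 3·65 = 240 mm; A_gv = 240 × 20 = 4800 mm².
A_nv = (240 − 3.5·24) × 20 = 3120 mm².
A_nt = (30 − 0.5·24) × 20 = 360 mm².
0.6 F_u A_nv = 842.4 kN; 0.6 F_y A_gv = 1008 kN → shear rupture governs the shear term.
R_n = 842.4 + 1.0 × 450 × 360 / 1000 = 1004 kN.
Design strength φR_n = 0.75 × 1004 = 753 kN.

753 kN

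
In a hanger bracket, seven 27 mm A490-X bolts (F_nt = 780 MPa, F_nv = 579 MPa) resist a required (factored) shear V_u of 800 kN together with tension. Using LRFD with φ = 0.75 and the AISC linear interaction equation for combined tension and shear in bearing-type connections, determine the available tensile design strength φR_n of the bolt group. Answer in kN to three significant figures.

1970 kN

A_b = π·27²/4 = 572.6 mm²; f_rv = 800 × 1000 / (7 × 572.6) = 199.6 MPa.
F'_nt = 1.3 F_nt − (F_nt / φF_nv) f_rv = 1.3·780 − (780/(0.75·579))·199.6 = 655.5 MPa, capped at F_nt → F'_nt = 655.5 MPa.
R_n = F'_nt · A_b · n = 655.5 × 572.6 × 7 / 1000 = 2627 kN.
Design strength φR_n = 0.75 × 2627 = 1970 kN.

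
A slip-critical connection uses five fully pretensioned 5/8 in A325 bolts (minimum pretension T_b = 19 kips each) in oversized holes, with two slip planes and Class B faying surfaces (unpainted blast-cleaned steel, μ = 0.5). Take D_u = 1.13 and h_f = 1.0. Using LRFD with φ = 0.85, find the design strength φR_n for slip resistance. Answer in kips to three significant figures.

91.2 kips

R_n = μ · D_u · h_f · T_b · n_s · n_b = 0.5 × 1.13 × 1.0 × 19 × 2 × 5 = 107.3 kips.
Design strength φR_n = 0.85 × 107.3 = 91.2 kips.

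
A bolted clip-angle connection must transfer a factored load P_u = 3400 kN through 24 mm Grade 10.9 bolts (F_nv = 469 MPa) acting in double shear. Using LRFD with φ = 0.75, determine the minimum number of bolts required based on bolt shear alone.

11 bolts

A_b = π·24²/4 = 452.4 mm².
Per-bolt design strength φR_n = 0.75 × 469 × 452.4 × 2 / 1000 = 318.3 kN.
n ≥ 3400 / 318.3 = 10.68 → use 11 bolts.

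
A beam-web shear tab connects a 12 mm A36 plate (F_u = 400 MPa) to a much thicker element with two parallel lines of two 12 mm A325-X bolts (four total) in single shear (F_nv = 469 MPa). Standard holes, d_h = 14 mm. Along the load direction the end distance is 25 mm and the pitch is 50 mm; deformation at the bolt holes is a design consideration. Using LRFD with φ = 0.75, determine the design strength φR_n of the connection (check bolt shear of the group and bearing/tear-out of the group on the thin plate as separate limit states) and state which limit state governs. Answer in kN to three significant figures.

Bolt shear: A_b = π·12²/4 = 113.1 mm²; R_n = 469 × 113.1 × 4 × 1 / 1000 = 212.2 kN → 0.75 × 212.2 = 159 kN.
Bearing (1.2 l_c t F_u ≤ 2.4 d t F_u): upper limit = 2.4·12·12·400 / 1000 = 138.2 kN.
  Edge l_c = 25 − 14/2 = 18 → r_n = 103.7 kN; interior l_c = 50 − 14 = 36 → r_n = 138.2 kN.
  R_n,bearing = 2·103.7 + 2·138.2 = 483.8 kN → 0.75 × 483.8 = 363 kN.
Bolt shear governs: 159 kN.

159 kN (bolt shear governs)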